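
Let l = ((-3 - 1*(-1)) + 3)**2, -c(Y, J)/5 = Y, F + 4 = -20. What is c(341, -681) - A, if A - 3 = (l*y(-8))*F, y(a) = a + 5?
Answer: -1780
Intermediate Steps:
F = -24 (F = -4 - 20 = -24)
y(a) = 5 + a
c(Y, J) = -5*Y
l = 1 (l = ((-3 + 1) + 3)**2 = (-2 + 3)**2 = 1**2 = 1)
A = 75 (A = 3 + (1*(5 - 8))*(-24) = 3 + (1*(-3))*(-24) = 3 - 3*(-24) = 3 + 72 = 75)
c(341, -681) - A = -5*341 - 1*75 = -1705 - 75 = -1780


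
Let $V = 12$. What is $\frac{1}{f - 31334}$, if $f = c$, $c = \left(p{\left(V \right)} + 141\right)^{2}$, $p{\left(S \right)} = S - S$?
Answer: $- \frac{1}{11453} \approx -8.7313 \cdot 10^{-5}$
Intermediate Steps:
$p{\left(S \right)} = 0$
$c = 19881$ ($c = \left(0 + 141\right)^{2} = 141^{2} = 19881$)
$f = 19881$
$\frac{1}{f - 31334} = \frac{1}{19881 - 31334} = \frac{1}{-11453} = - \frac{1}{11453}$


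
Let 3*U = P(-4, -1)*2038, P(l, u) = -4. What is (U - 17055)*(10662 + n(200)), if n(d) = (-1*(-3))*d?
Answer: -222676018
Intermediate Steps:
n(d) = 3*d
U = -8152/3 (U = (-4*2038)/3 = (⅓)*(-8152) = -8152/3 ≈ -2717.3)
(U - 17055)*(10662 + n(200)) = (-8152/3 - 17055)*(10662 + 3*200) = -59317*(10662 + 600)/3 = -59317/3*11262 = -222676018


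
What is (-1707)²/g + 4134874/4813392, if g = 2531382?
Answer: 2041036923473/1015377822312 ≈ 2.0101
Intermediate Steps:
(-1707)²/g + 4134874/4813392 = (-1707)²/2531382 + 4134874/4813392 = 2913849*(1/2531382) + 4134874*(1/4813392) = 971283/843794 + 2067437/2406696 = 2041036923473/1015377822312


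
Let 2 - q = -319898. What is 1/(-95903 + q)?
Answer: 1/223997 ≈ 4.4643e-6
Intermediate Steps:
q = 319900 (q = 2 - 1*(-319898) = 2 + 319898 = 319900)
1/(-95903 + q) = 1/(-95903 + 319900) = 1/223997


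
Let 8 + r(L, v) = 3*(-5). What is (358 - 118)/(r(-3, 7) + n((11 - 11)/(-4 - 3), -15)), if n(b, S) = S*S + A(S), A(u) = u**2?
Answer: 240/427 ≈ 0.56206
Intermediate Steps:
r(L, v) = -23 (r(L, v) = -8 + 3*(-5) = -8 - 15 = -23)
n(b, S) = 2*S**2 (n(b, S) = S*S + S**2 = S**2 + S**2 = 2*S**2)
(358 - 118)/(r(-3, 7) + n((11 - 11)/(-4 - 3), -15)) = (358 - 118)/(-23 + 2*(-15)**2) = 240/(-23 + 2*225) = 240/(-23 + 450) = 240/427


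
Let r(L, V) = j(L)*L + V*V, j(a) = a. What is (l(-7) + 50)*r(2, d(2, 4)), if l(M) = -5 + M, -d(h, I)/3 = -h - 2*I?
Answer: 34352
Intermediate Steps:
d(h, I) = 3*h + 6*I (d(h, I) = -3*(-h - 2*I) = 3*h + 6*I)
r(L, V) = L**2 + V**2 (r(L, V) = L*L + V*V = L**2 + V**2)
(l(-7) + 50)*r(2, d(2, 4)) = ((-5 - 7) + 50)*(2**2 + (3*2 + 6*4)**2) = (-12 + 50)*(4 + (6 + 24)**2) = 38*(4 + 30**2) = 38*(4 + 900) = 38*904 = 34352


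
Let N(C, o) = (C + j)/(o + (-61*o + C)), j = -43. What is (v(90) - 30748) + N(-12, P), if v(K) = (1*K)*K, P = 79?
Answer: -9783931/432 ≈ -22648.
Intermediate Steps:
v(K) = K² (v(K) = K*K = K²)
N(C, o) = (-43 + C)/(C - 60*o) (N(C, o) = (C - 43)/(o + (-61*o + C)) = (-43 + C)/(o + (C - 61*o)) = (-43 + C)/(C - 60*o))
(v(90) - 30748) + N(-12, P) = (90² - 30748) + (-43 - 12)/(-12 - 60*79) = (8100 - 30748) - 55/(-12 - 4740) = -22648 - 55/(-4752) = -22648 - 1/4752*(-55) = -22648 + 5/432 = -9783931/432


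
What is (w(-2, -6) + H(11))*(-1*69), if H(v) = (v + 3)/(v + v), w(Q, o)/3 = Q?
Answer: 4071/11 ≈ 370.09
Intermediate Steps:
w(Q, o) = 3*Q
H(v) = (3 + v)/(2*v) (H(v) = (3 + v)/((2*v)) = (3 + v)*(1/(2*v)) = (3 + v)/(2*v))
(w(-2, -6) + H(11))*(-1*69) = (3*(-2) + (½)*(3 + 11)/11)*(-1*69) = (-6 + (½)*(1/11)*14)*(-69) = (-6 + 7/11)*(-69) = -59/11*(-69) = 4071/11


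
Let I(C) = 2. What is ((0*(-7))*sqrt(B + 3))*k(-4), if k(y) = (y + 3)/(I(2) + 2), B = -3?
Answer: 0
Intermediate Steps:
k(y) = 3/4 + y/4 (k(y) = (y + 3)/(2 + 2) = (3 + y)/4 = (3 + y)*(1/4) = 3/4 + y/4)
((0*(-7))*sqrt(B + 3))*k(-4) = ((0*(-7))*sqrt(-3 + 3))*(3/4 + (1/4)*(-4)) = (0*sqrt(0))*(3/4 - 1) = (0*0)*(-1/4) = 0*(-1/4) = 0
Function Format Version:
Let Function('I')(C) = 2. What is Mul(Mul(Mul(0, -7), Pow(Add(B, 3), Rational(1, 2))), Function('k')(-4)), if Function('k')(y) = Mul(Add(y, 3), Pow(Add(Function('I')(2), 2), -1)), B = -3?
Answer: 0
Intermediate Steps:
Function('k')(y) = Add(Rational(3, 4), Mul(Rational(1, 4), y)) (Function('k')(y) = Mul(Add(y, 3), Pow(Add(2, 2), -1)) = Mul(Add(3, y), Pow(4, -1)) = Mul(Add(3, y), Rational(1, 4)) = Add(Rational(3, 4), Mul(Rational(1, 4), y)))
Mul(Mul(Mul(0, -7), Pow(Add(B, 3), Rational(1, 2))), Function('k')(-4)) = Mul(Mul(Mul(0, -7), Pow(Add(-3, 3), Rational(1, 2))), Add(Rational(3, 4), Mul(Rational(1, 4), -4))) = Mul(Mul(0, Pow(0, Rational(1, 2))), Add(Rational(3, 4), -1)) = Mul(Mul(0, 0), Rational(-1, 4)) = Mul(0, Rational(-1, 4)) = 0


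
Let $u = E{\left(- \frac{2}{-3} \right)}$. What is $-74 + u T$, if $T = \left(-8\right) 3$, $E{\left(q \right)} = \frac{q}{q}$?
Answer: $-98$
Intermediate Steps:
$E{\left(q \right)} = 1$
$u = 1$
$T = -24$
$-74 + u T = -74 + 1 \left(-24\right) = -74 - 24 = -98$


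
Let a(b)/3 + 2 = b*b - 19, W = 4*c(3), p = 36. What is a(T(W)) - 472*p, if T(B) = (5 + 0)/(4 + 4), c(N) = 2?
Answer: -1091445/64 ≈ -17054.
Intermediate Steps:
W = 8 (W = 4*2 = 8)
T(B) = 5/8
a(b) = -63 + 3*b² (a(b) = -6 + 3*(b*b - 19) = -6 + 3*(b² - 19) = -6 + 3*(-19 + b²) = -6 + (-57 + 3*b²) = -63 + 3*b²)
a(T(W)) - 472*p = (-63 + 3*(5/8)²) - 472*36 = (-63 + 3*(25/64)) - 16992 = (-63 + 75/64) - 16992 = -3957/64 - 16992 = -1091445/64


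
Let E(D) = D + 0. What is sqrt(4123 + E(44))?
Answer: 3*sqrt(463) ≈ 64.552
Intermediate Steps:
E(D) = D
sqrt(4123 + E(44)) = sqrt(4123 + 44) = sqrt(4167) = 3*sqrt(463)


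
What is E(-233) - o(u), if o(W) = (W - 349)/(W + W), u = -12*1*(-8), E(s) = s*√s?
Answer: 253/192 - 233*I*√233 ≈ 1.3177 - 3556.6*I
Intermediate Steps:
E(s) = s^(3/2)
u = 96 (u = -12*(-8) = 96)
o(W) = (-349 + W)/(2*W) (o(W) = (-349 + W)/((2*W)) = (-349 + W)*(1/(2*W)) = (-349 + W)/(2*W))
E(-233) - o(u) = (-233)^(3/2) - (-349 + 96)/(2*96) = -233*I*√233 - (-253)/(2*96) = -233*I*√233 - 1*(-253/192) = -233*I*√233 + 253/192 = 253/192 - 233*I*√233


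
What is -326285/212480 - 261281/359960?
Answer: -4324163387/1912107520 ≈ -2.2615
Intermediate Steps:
-326285/212480 - 261281/359960 = -326285*1/212480 - 261281*1/359960 = -65257/42496 - 261281/359960 = -4324163387/1912107520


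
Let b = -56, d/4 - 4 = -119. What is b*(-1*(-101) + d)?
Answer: 20104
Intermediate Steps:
d = -460 (d = 16 + 4*(-119) = 16 - 476 = -460)
b*(-1*(-101) + d) = -56*(-1*(-101) - 460) = -56*(101 - 460) = -56*(-359) = 20104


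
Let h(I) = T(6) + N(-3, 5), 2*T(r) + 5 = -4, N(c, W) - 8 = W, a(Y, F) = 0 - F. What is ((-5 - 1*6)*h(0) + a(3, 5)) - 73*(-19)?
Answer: 2577/2 ≈ 1288.5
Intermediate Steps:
a(Y, F) = -F
N(c, W) = 8 + W
T(r) = -9/2 (T(r) = -5/2 + (½)*(-4) = -5/2 - 2 = -9/2)
h(I) = 17/2 (h(I) = -9/2 + (8 + 5) = -9/2 + 13 = 17/2)
((-5 - 1*6)*h(0) + a(3, 5)) - 73*(-19) = ((-5 - 1*6)*(17/2) - 1*5) - 73*(-19) = ((-5 - 6)*(17/2) - 5) + 1387 = (-11*17/2 - 5) + 1387 = (-187/2 - 5) + 1387 = -197/2 + 1387 = 2577/2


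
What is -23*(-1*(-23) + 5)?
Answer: -644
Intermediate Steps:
-23*(-1*(-23) + 5) = -23*(23 + 5) = -23*28 = -644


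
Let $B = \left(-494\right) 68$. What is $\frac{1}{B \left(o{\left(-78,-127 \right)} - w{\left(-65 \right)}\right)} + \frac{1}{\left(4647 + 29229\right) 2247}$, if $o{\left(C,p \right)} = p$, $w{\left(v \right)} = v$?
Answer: $\frac{19550519}{39633530135472} \approx 4.9328 \cdot 10^{-7}$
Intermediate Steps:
$B = -33592$
$\frac{1}{B \left(o{\left(-78,-127 \right)} - w{\left(-65 \right)}\right)} + \frac{1}{\left(4647 + 29229\right) 2247} = \frac{1}{\left(-33592\right) \left(-127 - -65\right)} + \frac{1}{\left(4647 + 29229\right) 2247} = - \frac{1}{33592 \left(-127 + 65\right)} + \frac{1}{33876} \cdot \frac{1}{2247} = - \frac{1}{33592 \left(-62\right)} + \frac{1}{33876} \cdot \frac{1}{2247} = \left(- \frac{1}{33592}\right) \left(- \frac{1}{62}\right) + \frac{1}{76119372} = \frac{1}{2082704} + \frac{1}{76119372} = \frac{19550519}{39633530135472}$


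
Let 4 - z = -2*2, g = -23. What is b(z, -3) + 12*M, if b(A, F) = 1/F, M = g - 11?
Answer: -1225/3 ≈ -408.33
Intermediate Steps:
z = 8 (z = 4 - (-2)*2 = 4 - 1*(-4) = 4 + 4 = 8)
M = -34 (M = -23 - 11 = -34)
b(z, -3) + 12*M = 1/(-3) + 12*(-34) = -1/3 - 408 = -1225/3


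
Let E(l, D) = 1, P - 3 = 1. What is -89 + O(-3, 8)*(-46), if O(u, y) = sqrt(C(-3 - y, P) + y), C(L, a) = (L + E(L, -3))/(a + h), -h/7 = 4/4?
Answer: -89 - 46*sqrt(102)/3 ≈ -243.86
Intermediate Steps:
P = 4 (P = 3 + 1 = 4)
h = -7 (h = -28/4 = -7*1 = -7)
C(L, a) = (1 + L)/(-7 + a) (C(L, a) = (L + 1)/(a - 7) = (1 + L)/(-7 + a))
O(u, y) = sqrt(2/3 + 4*y/3) (O(u, y) = sqrt((1 + (-3 - y))/(-7 + 4) + y) = sqrt((-2 - y)/(-3) + y) = sqrt(-(-2 - y)/3 + y) = sqrt((2/3 + y/3) + y) = sqrt(2/3 + 4*y/3))
-89 + O(-3, 8)*(-46) = -89 + (sqrt(6 + 12*8)/3)*(-46) = -89 + (sqrt(6 + 96)/3)*(-46) = -89 + (sqrt(102)/3)*(-46) = -89 - 46*sqrt(102)/3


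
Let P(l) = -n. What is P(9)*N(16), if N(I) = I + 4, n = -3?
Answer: 60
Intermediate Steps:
N(I) = 4 + I
P(l) = 3 (P(l) = -1*(-3) = 3)
P(9)*N(16) = 3*(4 + 16) = 3*20 = 60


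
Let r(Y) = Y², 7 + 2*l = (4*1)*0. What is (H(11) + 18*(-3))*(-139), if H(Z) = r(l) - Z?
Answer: 29329/4 ≈ 7332.3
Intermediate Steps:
l = -7/2 (l = -7/2 + ((4*1)*0)/2 = -7/2 + (4*0)/2 = -7/2 + (½)*0 = -7/2 + 0 = -7/2 ≈ -3.5000)
H(Z) = 49/4 - Z (H(Z) = (-7/2)² - Z = 49/4 - Z)
(H(11) + 18*(-3))*(-139) = ((49/4 - 1*11) + 18*(-3))*(-139) = ((49/4 - 11) - 54)*(-139) = (5/4 - 54)*(-139) = -211/4*(-139) = 29329/4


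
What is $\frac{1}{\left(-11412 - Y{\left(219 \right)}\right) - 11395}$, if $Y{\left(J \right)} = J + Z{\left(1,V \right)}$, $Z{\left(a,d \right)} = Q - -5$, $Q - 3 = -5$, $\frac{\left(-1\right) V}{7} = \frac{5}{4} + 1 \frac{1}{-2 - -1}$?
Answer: $- \frac{1}{23029} \approx -4.3423 \cdot 10^{-5}$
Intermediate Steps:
$V = - \frac{7}{4}$ ($V = - 7 \left(\frac{5}{4} + 1 \frac{1}{-2 - -1}\right) = - 7 \left(5 \cdot \frac{1}{4} + 1 \frac{1}{-2 + 1}\right) = - 7 \left(\frac{5}{4} + 1 \frac{1}{-1}\right) = - 7 \left(\frac{5}{4} + 1 \left(-1\right)\right) = - 7 \left(\frac{5}{4} - 1\right) = \left(-7\right) \frac{1}{4} = - \frac{7}{4} \approx -1.75$)
$Q = -2$ ($Q = 3 - 5 = -2$)
$Z{\left(a,d \right)} = 3$ ($Z{\left(a,d \right)} = -2 - -5 = -2 + 5 = 3$)
$Y{\left(J \right)} = 3 + J$ ($Y{\left(J \right)} = J + 3 = 3 + J$)
$\frac{1}{\left(-11412 - Y{\left(219 \right)}\right) - 11395} = \frac{1}{\left(-11412 - \left(3 + 219\right)\right) - 11395} = \frac{1}{\left(-11412 - 222\right) - 11395} = \frac{1}{-11634 - 11395} = \frac{1}{-23029} = - \frac{1}{23029}$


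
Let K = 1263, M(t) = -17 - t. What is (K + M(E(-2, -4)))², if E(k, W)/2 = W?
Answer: 1572516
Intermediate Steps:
E(k, W) = 2*W
(K + M(E(-2, -4)))² = (1263 + (-17 - 2*(-4)))² = (1263 + (-17 - 1*(-8)))² = (1263 + (-17 + 8))² = (1263 - 9)² = 1254² = 1572516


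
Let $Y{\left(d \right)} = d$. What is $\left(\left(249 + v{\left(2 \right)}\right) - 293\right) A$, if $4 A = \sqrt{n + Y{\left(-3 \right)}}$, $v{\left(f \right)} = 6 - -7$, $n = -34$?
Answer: $- \frac{31 i \sqrt{37}}{4} \approx - 47.141 i$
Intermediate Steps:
$v{\left(f \right)} = 13$ ($v{\left(f \right)} = 6 + 7 = 13$)
$A = \frac{i \sqrt{37}}{4}$ ($A = \frac{\sqrt{-34 - 3}}{4} = \frac{\sqrt{-37}}{4} = \frac{i \sqrt{37}}{4} \approx 1.5207 i$)
$\left(\left(249 + v{\left(2 \right)}\right) - 293\right) A = \left(\left(249 + 13\right) - 293\right) \frac{i \sqrt{37}}{4} = \left(262 - 293\right) \frac{i \sqrt{37}}{4} = - 31 \frac{i \sqrt{37}}{4} = - \frac{31 i \sqrt{37}}{4}$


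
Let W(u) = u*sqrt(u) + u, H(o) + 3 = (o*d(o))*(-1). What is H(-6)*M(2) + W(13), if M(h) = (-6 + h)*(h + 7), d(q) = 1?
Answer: -95 + 13*sqrt(13) ≈ -48.128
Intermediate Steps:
M(h) = (-6 + h)*(7 + h)
H(o) = -3 - o (H(o) = -3 + (o*1)*(-1) = -3 + o*(-1) = -3 - o)
W(u) = u + u**(3/2) (W(u) = u**(3/2) + u = u + u**(3/2))
H(-6)*M(2) + W(13) = (-3 - 1*(-6))*(-42 + 2 + 2**2) + (13 + 13**(3/2)) = (-3 + 6)*(-42 + 2 + 4) + (13 + 13*sqrt(13)) = 3*(-36) + (13 + 13*sqrt(13)) = -108 + (13 + 13*sqrt(13)) = -95 + 13*sqrt(13)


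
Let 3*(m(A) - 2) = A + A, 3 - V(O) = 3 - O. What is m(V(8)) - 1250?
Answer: -3728/3 ≈ -1242.7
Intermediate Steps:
V(O) = O (V(O) = 3 - (3 - O) = 3 + (-3 + O) = O)
m(A) = 2 + 2*A/3 (m(A) = 2 + (A + A)/3 = 2 + (2*A)/3 = 2 + 2*A/3)
m(V(8)) - 1250 = (2 + (⅔)*8) - 1250 = (2 + 16/3) - 1250 = 22/3 - 1250 = -3728/3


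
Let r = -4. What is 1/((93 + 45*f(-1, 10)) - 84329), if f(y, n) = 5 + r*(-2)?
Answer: -1/83651 ≈ -1.1954e-5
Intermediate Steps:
f(y, n) = 13 (f(y, n) = 5 - 4*(-2) = 5 + 8 = 13)
1/((93 + 45*f(-1, 10)) - 84329) = 1/((93 + 45*13) - 84329) = 1/((93 + 585) - 84329) = 1/(678 - 84329) = 1/(-83651) = -1/83651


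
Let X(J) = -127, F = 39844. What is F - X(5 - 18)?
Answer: 39971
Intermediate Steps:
F - X(5 - 18) = 39844 - 1*(-127) = 39844 + 127 = 39971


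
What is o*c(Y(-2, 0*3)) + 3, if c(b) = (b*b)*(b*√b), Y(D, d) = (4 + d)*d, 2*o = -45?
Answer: 3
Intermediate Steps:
o = -45/2 (o = (½)*(-45) = -45/2 ≈ -22.500)
Y(D, d) = d*(4 + d)
c(b) = b^(7/2) (c(b) = b²*b^(3/2) = b^(7/2))
o*c(Y(-2, 0*3)) + 3 = -45*0*(4 + 0*3)^(7/2)/2 + 3 = -45*(0*(4 + 0))^(7/2)/2 + 3 = -45*(0*4)^(7/2)/2 + 3 = -45*0^(7/2)/2 + 3 = -45/2*0 + 3 = 0 + 3 = 3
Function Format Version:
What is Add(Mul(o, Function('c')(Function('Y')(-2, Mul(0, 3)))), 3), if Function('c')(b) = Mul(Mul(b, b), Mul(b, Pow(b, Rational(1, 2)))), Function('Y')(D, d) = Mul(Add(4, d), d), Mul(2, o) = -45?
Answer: 3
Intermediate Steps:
o = Rational(-45, 2) (o = Mul(Rational(1, 2), -45) = Rational(-45, 2) ≈ -22.500)
Function('Y')(D, d) = Mul(d, Add(4, d))
Function('c')(b) = Pow(b, Rational(7, 2)) (Function('c')(b) = Mul(Pow(b, 2), Pow(b, Rational(3, 2))) = Pow(b, Rational(7, 2)))
Add(Mul(o, Function('c')(Function('Y')(-2, Mul(0, 3)))), 3) = Add(Mul(Rational(-45, 2), Pow(Mul(Mul(0, 3), Add(4, Mul(0, 3))), Rational(7, 2))), 3) = Add(Mul(Rational(-45, 2), Pow(Mul(0, Add(4, 0)), Rational(7, 2))), 3) = Add(Mul(Rational(-45, 2), Pow(Mul(0, 4), Rational(7, 2))), 3) = Add(Mul(Rational(-45, 2), Pow(0, Rational(7, 2))), 3) = Add(Mul(Rational(-45, 2), 0), 3) = Add(0, 3) = 3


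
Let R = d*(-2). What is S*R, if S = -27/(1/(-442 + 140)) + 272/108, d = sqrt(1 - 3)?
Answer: -440452*I*sqrt(2)/27 ≈ -23070.0*I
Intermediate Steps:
d = I*sqrt(2) (d = sqrt(-2) = I*sqrt(2) ≈ 1.4142*I)
R = -2*I*sqrt(2) (R = (I*sqrt(2))*(-2) = -2*I*sqrt(2) ≈ -2.8284*I)
S = 220226/27 (S = -27/(1/(-302)) + 272*(1/108) = -27/(-1/302) + 68/27 = -27*(-302) + 68/27 = 8154 + 68/27 = 220226/27 ≈ 8156.5)
S*R = 220226*(-2*I*sqrt(2))/27 = -440452*I*sqrt(2)/27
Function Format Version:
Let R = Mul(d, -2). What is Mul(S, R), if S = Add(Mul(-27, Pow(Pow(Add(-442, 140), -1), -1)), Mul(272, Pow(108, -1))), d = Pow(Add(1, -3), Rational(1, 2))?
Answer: Mul(Rational(-440452, 27), I, Pow(2, Rational(1, 2))) ≈ Mul(-23070., I)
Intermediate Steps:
d = Mul(I, Pow(2, Rational(1, 2))) (d = Pow(-2, Rational(1, 2)) = Mul(I, Pow(2, Rational(1, 2))) ≈ Mul(1.4142, I))
R = Mul(-2, I, Pow(2, Rational(1, 2))) (R = Mul(Mul(I, Pow(2, Rational(1, 2))), -2) = Mul(-2, I, Pow(2, Rational(1, 2))) ≈ Mul(-2.8284, I))
S = Rational(220226, 27) (S = Add(Mul(-27, Pow(Pow(-302, -1), -1)), Mul(272, Rational(1, 108))) = Add(Mul(-27, Pow(Rational(-1, 302), -1)), Rational(68, 27)) = Add(Mul(-27, -302), Rational(68, 27)) = Add(8154, Rational(68, 27)) = Rational(220226, 27) ≈ 8156.5)
Mul(S, R) = Mul(Rational(220226, 27), Mul(-2, I, Pow(2, Rational(1, 2)))) = Mul(Rational(-440452, 27), I, Pow(2, Rational(1, 2)))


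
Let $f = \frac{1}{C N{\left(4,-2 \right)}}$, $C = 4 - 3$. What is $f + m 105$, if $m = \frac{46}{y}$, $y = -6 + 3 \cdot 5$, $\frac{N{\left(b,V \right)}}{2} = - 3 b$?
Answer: $\frac{4293}{8} \approx 536.63$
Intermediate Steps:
$N{\left(b,V \right)} = - 6 b$ ($N{\left(b,V \right)} = 2 \left(- 3 b\right) = - 6 b$)
$y = 9$ ($y = -6 + 15 = 9$)
$m = \frac{46}{9} \approx 5.1111$
$C = 1$ ($C = 4 - 3 = 1$)
$f = - \frac{1}{24}$ ($f = \frac{1}{1 \left(\left(-6\right) 4\right)} = \frac{1}{1 \left(-24\right)} = \frac{1}{-24} = - \frac{1}{24} \approx -0.041667$)
$f + m 105 = - \frac{1}{24} + \frac{46}{9} \cdot 105 = - \frac{1}{24} + \frac{1610}{3} = \frac{4293}{8}$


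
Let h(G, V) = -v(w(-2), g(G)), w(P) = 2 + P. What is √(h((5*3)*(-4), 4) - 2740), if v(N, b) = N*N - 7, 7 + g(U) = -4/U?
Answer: I*√2733 ≈ 52.278*I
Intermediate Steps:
g(U) = -7 - 4/U
v(N, b) = -7 + N² (v(N, b) = N² - 7 = -7 + N²)
h(G, V) = 7 (h(G, V) = -(-7 + (2 - 2)²) = -(-7 + 0²) = -(-7 + 0) = -1*(-7) = 7)
√(h((5*3)*(-4), 4) - 2740) = √(7 - 2740) = √(-2733) = I*√2733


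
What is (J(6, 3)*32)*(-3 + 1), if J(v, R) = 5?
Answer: -320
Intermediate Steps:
(J(6, 3)*32)*(-3 + 1) = (5*32)*(-3 + 1) = 160*(-2) = -320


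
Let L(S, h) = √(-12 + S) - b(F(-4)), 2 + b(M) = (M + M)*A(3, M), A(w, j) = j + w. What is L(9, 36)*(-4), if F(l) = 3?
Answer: 136 - 4*I*√3 ≈ 136.0 - 6.9282*I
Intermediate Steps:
b(M) = -2 + 2*M*(3 + M) (b(M) = -2 + (M + M)*(M + 3) = -2 + (2*M)*(3 + M) = -2 + 2*M*(3 + M))
L(S, h) = -34 + √(-12 + S) (L(S, h) = √(-12 + S) - (-2 + 2*3*(3 + 3)) = √(-12 + S) - (-2 + 2*3*6) = √(-12 + S) - (-2 + 36) = √(-12 + S) - 1*34 = √(-12 + S) - 34 = -34 + √(-12 + S))
L(9, 36)*(-4) = (-34 + √(-12 + 9))*(-4) = (-34 + √(-3))*(-4) = (-34 + I*√3)*(-4) = 136 - 4*I*√3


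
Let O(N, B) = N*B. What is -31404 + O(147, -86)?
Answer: -44046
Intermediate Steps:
O(N, B) = B*N
-31404 + O(147, -86) = -31404 - 86*147 = -31404 - 12642 = -44046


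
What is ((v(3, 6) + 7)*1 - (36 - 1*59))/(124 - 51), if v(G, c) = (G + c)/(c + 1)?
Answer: 3/7 ≈ 0.42857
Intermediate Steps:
v(G, c) = (G + c)/(1 + c)
((v(3, 6) + 7)*1 - (36 - 1*59))/(124 - 51) = (((3 + 6)/(1 + 6) + 7)*1 - (36 - 1*59))/(124 - 51) = ((9/7 + 7)*1 - (36 - 59))/73 = (((⅐)*9 + 7)*1 - 1*(-23))/73 = ((9/7 + 7)*1 + 23)/73 = ((58/7)*1 + 23)/73 = (58/7 + 23)/73 = (1/73)*(219/7) = 3/7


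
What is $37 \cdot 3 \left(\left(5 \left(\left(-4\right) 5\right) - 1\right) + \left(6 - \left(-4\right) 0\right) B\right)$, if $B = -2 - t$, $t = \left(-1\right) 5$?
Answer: $-9213$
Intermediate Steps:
$t = -5$
$B = 3$ ($B = -2 - -5 = -2 + 5 = 3$)
$37 \cdot 3 \left(\left(5 \left(\left(-4\right) 5\right) - 1\right) + \left(6 - \left(-4\right) 0\right) B\right) = 37 \cdot 3 \left(\left(5 \left(\left(-4\right) 5\right) - 1\right) + \left(6 - \left(-4\right) 0\right) 3\right) = 111 \left(\left(5 \left(-20\right) - 1\right) + \left(6 - 0\right) 3\right) = 111 \left(\left(-100 - 1\right) + \left(6 + 0\right) 3\right) = 111 \left(-101 + 6 \cdot 3\right) = 111 \left(-101 + 18\right) = 111 \left(-83\right) = -9213$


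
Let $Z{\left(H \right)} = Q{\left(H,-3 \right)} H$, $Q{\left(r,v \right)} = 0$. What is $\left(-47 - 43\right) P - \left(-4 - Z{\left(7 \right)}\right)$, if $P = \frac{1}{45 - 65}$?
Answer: $\frac{17}{2} \approx 8.5$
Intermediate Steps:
$Z{\left(H \right)} = 0$ ($Z{\left(H \right)} = 0 H = 0$)
$P = - \frac{1}{20}$ ($P = \frac{1}{45 - 65} = \frac{1}{-20} = - \frac{1}{20} \approx -0.05$)
$\left(-47 - 43\right) P - \left(-4 - Z{\left(7 \right)}\right) = \left(-47 - 43\right) \left(- \frac{1}{20}\right) + \left(\left(11 + 0\right) - 7\right) = \left(-47 - 43\right) \left(- \frac{1}{20}\right) + \left(11 - 7\right) = \left(-90\right) \left(- \frac{1}{20}\right) + 4 = \frac{9}{2} + 4 = \frac{17}{2}$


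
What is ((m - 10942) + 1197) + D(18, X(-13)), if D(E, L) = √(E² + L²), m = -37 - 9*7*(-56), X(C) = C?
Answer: -6254 + √493 ≈ -6231.8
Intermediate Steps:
m = 3491 (m = -37 - 63*(-56) = -37 + 3528 = 3491)
((m - 10942) + 1197) + D(18, X(-13)) = ((3491 - 10942) + 1197) + √(18² + (-13)²) = (-7451 + 1197) + √(324 + 169) = -6254 + √493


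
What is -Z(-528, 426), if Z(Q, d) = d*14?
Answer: -5964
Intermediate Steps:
Z(Q, d) = 14*d
-Z(-528, 426) = -14*426 = -1*5964 = -5964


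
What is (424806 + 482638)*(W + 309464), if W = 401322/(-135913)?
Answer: 38166894376183640/135913 ≈ 2.8082e+11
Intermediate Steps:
W = -401322/135913 (W = 401322*(-1/135913) = -401322/135913 ≈ -2.9528)
(424806 + 482638)*(W + 309464) = (424806 + 482638)*(-401322/135913 + 309464) = 907444*(42059779310/135913) = 38166894376183640/135913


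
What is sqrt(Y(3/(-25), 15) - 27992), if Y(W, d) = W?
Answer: I*sqrt(699803)/5 ≈ 167.31*I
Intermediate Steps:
sqrt(Y(3/(-25), 15) - 27992) = sqrt(3/(-25) - 27992) = sqrt(3*(-1/25) - 27992) = sqrt(-3/25 - 27992) = sqrt(-699803/25) = I*sqrt(699803)/5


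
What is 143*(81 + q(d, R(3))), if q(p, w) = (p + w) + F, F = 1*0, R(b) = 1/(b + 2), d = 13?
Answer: 67353/5 ≈ 13471.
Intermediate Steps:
R(b) = 1/(2 + b)
F = 0
q(p, w) = p + w (q(p, w) = (p + w) + 0 = p + w)
143*(81 + q(d, R(3))) = 143*(81 + (13 + 1/(2 + 3))) = 143*(81 + (13 + 1/5)) = 143*(81 + 66/5) = 143*(471/5) = 67353/5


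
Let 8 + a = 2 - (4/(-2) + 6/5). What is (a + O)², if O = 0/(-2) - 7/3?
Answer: 12769/225 ≈ 56.751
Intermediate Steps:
O = -7/3 (O = 0*(-½) - 7*⅓ = 0 - 7/3 = -7/3 ≈ -2.3333)
a = -26/5 (a = -8 + (2 - (4/(-2) + 6/5)) = -8 + (2 - (4*(-½) + 6*(⅕))) = -8 + (2 - (-2 + 6/5)) = -8 + (2 - 1*(-⅘)) = -8 + (2 + ⅘) = -8 + 14/5 = -26/5 ≈ -5.2000)
(a + O)² = (-26/5 - 7/3)² = (-113/15)² = 12769/225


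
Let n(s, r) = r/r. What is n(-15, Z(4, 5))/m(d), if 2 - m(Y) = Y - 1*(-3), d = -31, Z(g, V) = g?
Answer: 1/30 ≈ 0.033333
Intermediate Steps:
n(s, r) = 1
m(Y) = -1 - Y (m(Y) = 2 - (Y - 1*(-3)) = 2 - (Y + 3) = 2 - (3 + Y) = 2 + (-3 - Y) = -1 - Y)
n(-15, Z(4, 5))/m(d) = 1/(-1 - 1*(-31)) = 1/(-1 + 31) = 1/30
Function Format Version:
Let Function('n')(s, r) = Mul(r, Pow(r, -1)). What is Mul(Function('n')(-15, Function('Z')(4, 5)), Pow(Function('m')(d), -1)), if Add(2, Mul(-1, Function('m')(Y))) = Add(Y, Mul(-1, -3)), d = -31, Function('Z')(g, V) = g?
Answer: Rational(1, 30) ≈ 0.033333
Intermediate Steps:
Function('n')(s, r) = 1
Function('m')(Y) = Add(-1, Mul(-1, Y)) (Function('m')(Y) = Add(2, Mul(-1, Add(Y, Mul(-1, -3)))) = Add(2, Mul(-1, Add(Y, 3))) = Add(2, Mul(-1, Add(3, Y))) = Add(2, Add(-3, Mul(-1, Y))) = Add(-1, Mul(-1, Y)))
Mul(Function('n')(-15, Function('Z')(4, 5)), Pow(Function('m')(d), -1)) = Mul(1, Pow(Add(-1, Mul(-1, -31)), -1)) = Mul(1, Pow(Add(-1, 31), -1)) = Mul(1, Pow(30, -1)) = Mul(1, Rational(1, 30)) = Rational(1, 30)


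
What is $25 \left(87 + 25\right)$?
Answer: $2800$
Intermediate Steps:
$25 \left(87 + 25\right) = 25 \cdot 112 = 2800$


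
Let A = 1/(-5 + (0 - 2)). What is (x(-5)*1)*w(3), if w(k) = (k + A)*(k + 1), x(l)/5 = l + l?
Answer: -4000/7 ≈ -571.43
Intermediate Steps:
x(l) = 10*l (x(l) = 5*(l + l) = 5*(2*l) = 10*l)
A = -⅐ (A = 1/(-5 - 2) = 1/(-7) = -⅐ ≈ -0.14286)
w(k) = (1 + k)*(-⅐ + k) (w(k) = (k - ⅐)*(k + 1) = (-⅐ + k)*(1 + k) = (1 + k)*(-⅐ + k))
(x(-5)*1)*w(3) = ((10*(-5))*1)*(-⅐ + 3² + (6/7)*3) = (-50*1)*(-⅐ + 9 + 18/7) = -50*80/7 = -4000/7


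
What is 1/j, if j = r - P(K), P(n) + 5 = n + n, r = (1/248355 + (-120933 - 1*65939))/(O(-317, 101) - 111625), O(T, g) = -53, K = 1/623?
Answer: 2468485282410/16465044905461 ≈ 0.14992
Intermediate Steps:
K = 1/623 ≈ 0.0016051
r = 46410595559/27735789690 (r = (1/248355 + (-120933 - 1*65939))/(-53 - 111625) = (1/248355 + (-120933 - 65939))/(-111678) = (1/248355 - 186872)*(-1/111678) = -46410595559/248355*(-1/111678) = 46410595559/27735789690 ≈ 1.6733)
P(n) = -5 + 2*n (P(n) = -5 + (n + n) = -5 + 2*n)
j = 16465044905461/2468485282410 (j = 46410595559/27735789690 - (-5 + 2*(1/623)) = 46410595559/27735789690 - (-5 + 2/623) = 46410595559/27735789690 - 1*(-3113/623) = 46410595559/27735789690 + 3113/623 = 16465044905461/2468485282410 ≈ 6.6701)
1/j = 1/(16465044905461/2468485282410) = 2468485282410/16465044905461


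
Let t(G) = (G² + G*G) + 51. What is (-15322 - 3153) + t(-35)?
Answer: -15974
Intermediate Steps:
t(G) = 51 + 2*G² (t(G) = (G² + G²) + 51 = 2*G² + 51 = 51 + 2*G²)
(-15322 - 3153) + t(-35) = (-15322 - 3153) + (51 + 2*(-35)²) = -18475 + (51 + 2*1225) = -18475 + (51 + 2450) = -18475 + 2501 = -15974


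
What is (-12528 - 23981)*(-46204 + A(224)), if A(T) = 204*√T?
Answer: 1686861836 - 29791344*√14 ≈ 1.5754e+9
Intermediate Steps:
(-12528 - 23981)*(-46204 + A(224)) = (-12528 - 23981)*(-46204 + 204*√224) = -36509*(-46204 + 204*(4*√14)) = -36509*(-46204 + 816*√14) = 1686861836 - 29791344*√14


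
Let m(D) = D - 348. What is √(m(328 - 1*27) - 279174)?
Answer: I*√279221 ≈ 528.41*I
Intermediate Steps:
m(D) = -348 + D
√(m(328 - 1*27) - 279174) = √((-348 + (328 - 1*27)) - 279174) = √((-348 + (328 - 27)) - 279174) = √((-348 + 301) - 279174) = √(-47 - 279174) = √(-279221) = I*√279221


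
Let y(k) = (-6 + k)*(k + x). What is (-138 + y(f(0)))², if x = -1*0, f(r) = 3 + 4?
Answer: 17161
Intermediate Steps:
f(r) = 7
x = 0
y(k) = k*(-6 + k) (y(k) = (-6 + k)*(k + 0) = (-6 + k)*k = k*(-6 + k))
(-138 + y(f(0)))² = (-138 + 7*(-6 + 7))² = (-138 + 7*1)² = (-138 + 7)² = (-131)² = 17161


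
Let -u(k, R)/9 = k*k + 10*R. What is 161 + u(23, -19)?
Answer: -2890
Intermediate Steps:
u(k, R) = -90*R - 9*k**2 (u(k, R) = -9*(k*k + 10*R) = -9*(k**2 + 10*R) = -90*R - 9*k**2)
161 + u(23, -19) = 161 + (-90*(-19) - 9*23**2) = 161 + (1710 - 9*529) = 161 + (1710 - 4761) = 161 - 3051 = -2890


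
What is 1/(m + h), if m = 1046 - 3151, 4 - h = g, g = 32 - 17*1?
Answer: -1/2116 ≈ -0.00047259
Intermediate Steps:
g = 15 (g = 32 - 17 = 15)
h = -11 (h = 4 - 1*15 = 4 - 15 = -11)
m = -2105
1/(m + h) = 1/(-2105 - 11) = 1/(-2116) = -1/2116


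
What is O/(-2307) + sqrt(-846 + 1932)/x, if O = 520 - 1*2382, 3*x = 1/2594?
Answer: 1862/2307 + 7782*sqrt(1086) ≈ 2.5645e+5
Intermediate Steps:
x = 1/7782 (x = (1/3)/2594 = (1/3)*(1/2594) = 1/7782 ≈ 0.00012850)
O = -1862 (O = 520 - 2382 = -1862)
O/(-2307) + sqrt(-846 + 1932)/x = -1862/(-2307) + sqrt(-846 + 1932)/(1/7782) = -1862*(-1/2307) + sqrt(1086)*7782 = 1862/2307 + 7782*sqrt(1086)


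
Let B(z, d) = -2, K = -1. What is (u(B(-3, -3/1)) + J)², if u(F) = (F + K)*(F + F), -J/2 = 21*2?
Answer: 5184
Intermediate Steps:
J = -84 (J = -42*2 = -2*42 = -84)
u(F) = 2*F*(-1 + F) (u(F) = (F - 1)*(F + F) = (-1 + F)*(2*F) = 2*F*(-1 + F))
(u(B(-3, -3/1)) + J)² = (2*(-2)*(-1 - 2) - 84)² = (2*(-2)*(-3) - 84)² = (12 - 84)² = (-72)² = 5184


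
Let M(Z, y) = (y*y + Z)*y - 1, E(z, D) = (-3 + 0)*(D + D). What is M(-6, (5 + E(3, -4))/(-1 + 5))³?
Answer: 9995340243421/262144 ≈ 3.8129e+7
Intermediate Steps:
E(z, D) = -6*D
M(Z, y) = -1 + y*(Z + y²) (M(Z, y) = (y² + Z)*y - 1 = (Z + y²)*y - 1 = y*(Z + y²) - 1 = -1 + y*(Z + y²))
M(-6, (5 + E(3, -4))/(-1 + 5))³ = (-1 + ((5 - 6*(-4))/(-1 + 5))³ - 6*(5 - 6*(-4))/(-1 + 5))³ = (-1 + ((5 + 24)/4)³ - 6*(5 + 24)/4)³ = (-1 + (29*(¼))³ - 174/4)³ = (-1 + (29/4)³ - 6*29/4)³ = (-1 + 24389/64 - 87/2)³ = (21541/64)³ = 9995340243421/262144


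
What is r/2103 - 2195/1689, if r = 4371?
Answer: 922178/1183989 ≈ 0.77887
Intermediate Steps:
r/2103 - 2195/1689 = 4371/2103 - 2195/1689 = 4371*(1/2103) - 2195*1/1689 = 1457/701 - 2195/1689 = 922178/1183989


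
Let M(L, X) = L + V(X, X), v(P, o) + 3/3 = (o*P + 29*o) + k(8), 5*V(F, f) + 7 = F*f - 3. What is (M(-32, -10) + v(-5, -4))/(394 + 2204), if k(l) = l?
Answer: -103/2598 ≈ -0.039646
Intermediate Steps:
V(F, f) = -2 + F*f/5 (V(F, f) = -7/5 + (F*f - 3)/5 = -7/5 + (-3 + F*f)/5 = -7/5 + (-⅗ + F*f/5) = -2 + F*f/5)
v(P, o) = 7 + 29*o + P*o (v(P, o) = -1 + ((o*P + 29*o) + 8) = -1 + ((P*o + 29*o) + 8) = -1 + ((29*o + P*o) + 8) = -1 + (8 + 29*o + P*o) = 7 + 29*o + P*o)
M(L, X) = -2 + L + X²/5 (M(L, X) = L + (-2 + X*X/5) = L + (-2 + X²/5) = -2 + L + X²/5)
(M(-32, -10) + v(-5, -4))/(394 + 2204) = ((-2 - 32 + (⅕)*(-10)²) + (7 + 29*(-4) - 5*(-4)))/(394 + 2204) = ((-2 - 32 + (⅕)*100) + (7 - 116 + 20))/2598 = ((-2 - 32 + 20) - 89)*(1/2598) = (-14 - 89)*(1/2598) = -103*1/2598 = -103/2598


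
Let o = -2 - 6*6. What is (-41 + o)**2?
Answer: 6241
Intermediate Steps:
o = -38 (o = -2 - 36 = -38)
(-41 + o)**2 = (-41 - 38)**2 = (-79)**2 = 6241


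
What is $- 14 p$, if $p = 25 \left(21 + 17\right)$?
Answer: $-13300$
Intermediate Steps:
$p = 950$ ($p = 25 \cdot 38 = 950$)
$- 14 p = \left(-14\right) 950 = -13300$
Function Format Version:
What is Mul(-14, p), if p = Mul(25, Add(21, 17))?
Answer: -13300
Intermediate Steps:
p = 950 (p = Mul(25, 38) = 950)
Mul(-14, p) = Mul(-14, 950) = -13300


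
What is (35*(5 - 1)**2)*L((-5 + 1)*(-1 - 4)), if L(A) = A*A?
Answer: 224000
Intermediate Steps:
L(A) = A**2
(35*(5 - 1)**2)*L((-5 + 1)*(-1 - 4)) = (35*(5 - 1)**2)*((-5 + 1)*(-1 - 4))**2 = (35*4**2)*(-4*(-5))**2 = (35*16)*20**2 = 560*400 = 224000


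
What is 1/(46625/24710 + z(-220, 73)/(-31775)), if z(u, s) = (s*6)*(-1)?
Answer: 157032050/298466471 ≈ 0.52613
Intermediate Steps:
z(u, s) = -6*s (z(u, s) = (6*s)*(-1) = -6*s)
1/(46625/24710 + z(-220, 73)/(-31775)) = 1/(46625/24710 - 6*73/(-31775)) = 1/(46625*(1/24710) - 438*(-1/31775)) = 1/(9325/4942 + 438/31775) = 1/(298466471/157032050) = 157032050/298466471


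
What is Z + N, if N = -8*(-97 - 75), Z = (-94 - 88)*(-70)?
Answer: 14116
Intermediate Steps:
Z = 12740 (Z = -182*(-70) = 12740)
N = 1376 (N = -8*(-172) = 1376)
Z + N = 12740 + 1376 = 14116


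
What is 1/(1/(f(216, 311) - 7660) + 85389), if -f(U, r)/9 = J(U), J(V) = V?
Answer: 9604/820075955 ≈ 1.1711e-5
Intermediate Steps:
f(U, r) = -9*U
1/(1/(f(216, 311) - 7660) + 85389) = 1/(1/(-9*216 - 7660) + 85389) = 1/(1/(-1944 - 7660) + 85389) = 1/(1/(-9604) + 85389) = 1/(-1/9604 + 85389) = 1/(820075955/9604) = 9604/820075955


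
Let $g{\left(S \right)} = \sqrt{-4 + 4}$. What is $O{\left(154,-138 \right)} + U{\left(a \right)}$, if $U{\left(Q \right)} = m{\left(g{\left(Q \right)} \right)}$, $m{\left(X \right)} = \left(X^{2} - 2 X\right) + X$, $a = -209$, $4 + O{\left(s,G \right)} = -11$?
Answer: $-15$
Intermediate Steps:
$O{\left(s,G \right)} = -15$ ($O{\left(s,G \right)} = -4 - 11 = -15$)
$g{\left(S \right)} = 0$ ($g{\left(S \right)} = \sqrt{0} = 0$)
$m{\left(X \right)} = X^{2} - X$
$U{\left(Q \right)} = 0$ ($U{\left(Q \right)} = 0 \left(-1 + 0\right) = 0 \left(-1\right) = 0$)
$O{\left(154,-138 \right)} + U{\left(a \right)} = -15 + 0 = -15$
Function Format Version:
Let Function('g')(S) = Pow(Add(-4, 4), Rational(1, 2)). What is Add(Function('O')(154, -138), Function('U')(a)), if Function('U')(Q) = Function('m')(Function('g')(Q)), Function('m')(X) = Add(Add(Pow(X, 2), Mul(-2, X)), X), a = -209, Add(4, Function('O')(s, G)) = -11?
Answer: -15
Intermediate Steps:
Function('O')(s, G) = -15 (Function('O')(s, G) = Add(-4, -11) = -15)
Function('g')(S) = 0 (Function('g')(S) = Pow(0, Rational(1, 2)) = 0)
Function('m')(X) = Add(Pow(X, 2), Mul(-1, X))
Function('U')(Q) = 0 (Function('U')(Q) = Mul(0, Add(-1, 0)) = Mul(0, -1) = 0)
Add(Function('O')(154, -138), Function('U')(a)) = Add(-15, 0) = -15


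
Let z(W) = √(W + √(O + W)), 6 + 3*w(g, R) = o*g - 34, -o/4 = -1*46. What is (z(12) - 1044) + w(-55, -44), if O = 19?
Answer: -13292/3 + √(12 + √31) ≈ -4426.5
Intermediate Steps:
o = 184 (o = -(-4)*46 = -4*(-46) = 184)
w(g, R) = -40/3 + 184*g/3 (w(g, R) = -2 + (184*g - 34)/3 = -2 + (-34 + 184*g)/3 = -2 + (-34/3 + 184*g/3) = -40/3 + 184*g/3)
z(W) = √(W + √(19 + W))
(z(12) - 1044) + w(-55, -44) = (√(12 + √(19 + 12)) - 1044) + (-40/3 + (184/3)*(-55)) = (√(12 + √31) - 1044) + (-40/3 - 10120/3) = (-1044 + √(12 + √31)) - 10160/3 = -13292/3 + √(12 + √31)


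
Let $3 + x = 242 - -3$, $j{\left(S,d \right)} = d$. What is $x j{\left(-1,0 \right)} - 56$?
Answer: $-56$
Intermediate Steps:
$x = 242$ ($x = -3 + \left(242 - -3\right) = -3 + \left(242 + 3\right) = -3 + 245 = 242$)
$x j{\left(-1,0 \right)} - 56 = 242 \cdot 0 - 56 = 0 - 56 = -56$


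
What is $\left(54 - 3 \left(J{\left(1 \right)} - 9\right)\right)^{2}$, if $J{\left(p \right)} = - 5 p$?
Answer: $9216$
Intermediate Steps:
$\left(54 - 3 \left(J{\left(1 \right)} - 9\right)\right)^{2} = \left(54 - 3 \left(\left(-5\right) 1 - 9\right)\right)^{2} = \left(54 - 3 \left(-5 - 9\right)\right)^{2} = \left(54 - -42\right)^{2} = \left(54 + 42\right)^{2} = 96^{2} = 9216$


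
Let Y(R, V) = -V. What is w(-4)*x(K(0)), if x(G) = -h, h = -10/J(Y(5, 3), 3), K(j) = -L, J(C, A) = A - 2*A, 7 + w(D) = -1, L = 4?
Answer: 80/3 ≈ 26.667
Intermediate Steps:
w(D) = -8 (w(D) = -7 - 1 = -8)
J(C, A) = -A
K(j) = -4 (K(j) = -1*4 = -4)
h = 10/3 (h = -10/((-1*3)) = -10/(-3) = -10*(-⅓) = 10/3 ≈ 3.3333)
x(G) = -10/3 (x(G) = -1*10/3 = -10/3)
w(-4)*x(K(0)) = -8*(-10/3) = 80/3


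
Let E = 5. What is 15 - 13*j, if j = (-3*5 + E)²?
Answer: -1285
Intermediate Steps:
j = 100 (j = (-3*5 + 5)² = (-15 + 5)² = (-10)² = 100)
15 - 13*j = 15 - 13*100 = 15 - 1300 = -1285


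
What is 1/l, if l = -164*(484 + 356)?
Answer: -1/137760 ≈ -7.2590e-6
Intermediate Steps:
l = -137760 (l = -164*840 = -137760)
1/l = 1/(-137760) = -1/137760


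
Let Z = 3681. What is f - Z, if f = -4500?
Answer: -8181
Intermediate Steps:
f - Z = -4500 - 1*3681 = -4500 - 3681 = -8181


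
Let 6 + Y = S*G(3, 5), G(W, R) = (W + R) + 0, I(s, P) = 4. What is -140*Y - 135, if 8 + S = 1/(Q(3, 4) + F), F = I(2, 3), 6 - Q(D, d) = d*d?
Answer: 29555/3 ≈ 9851.7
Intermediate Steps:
Q(D, d) = 6 - d² (Q(D, d) = 6 - d*d = 6 - d²)
F = 4
G(W, R) = R + W (G(W, R) = (R + W) + 0 = R + W)
S = -49/6 (S = -8 + 1/((6 - 1*4²) + 4) = -8 + 1/((6 - 1*16) + 4) = -8 + 1/((6 - 16) + 4) = -8 + 1/(-10 + 4) = -8 + 1/(-6) = -8 - ⅙ = -49/6 ≈ -8.1667)
Y = -214/3 (Y = -6 - 49*(5 + 3)/6 = -6 - 49/6*8 = -6 - 196/3 = -214/3 ≈ -71.333)
-140*Y - 135 = -140*(-214/3) - 135 = 29960/3 - 135 = 29555/3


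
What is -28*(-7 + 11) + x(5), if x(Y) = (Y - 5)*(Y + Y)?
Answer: -112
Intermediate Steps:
x(Y) = 2*Y*(-5 + Y) (x(Y) = (-5 + Y)*(2*Y) = 2*Y*(-5 + Y))
-28*(-7 + 11) + x(5) = -28*(-7 + 11) + 2*5*(-5 + 5) = -28*4 + 2*5*0 = -112 + 0 = -112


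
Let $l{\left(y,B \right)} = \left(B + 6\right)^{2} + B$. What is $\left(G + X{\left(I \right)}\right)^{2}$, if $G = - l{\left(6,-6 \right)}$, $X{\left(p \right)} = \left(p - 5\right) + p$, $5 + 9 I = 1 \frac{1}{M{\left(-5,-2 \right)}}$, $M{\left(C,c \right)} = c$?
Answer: $\frac{4}{81} \approx 0.049383$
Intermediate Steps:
$l{\left(y,B \right)} = B + \left(6 + B\right)^{2}$ ($l{\left(y,B \right)} = \left(6 + B\right)^{2} + B = B + \left(6 + B\right)^{2}$)
$I = - \frac{11}{18}$ ($I = - \frac{5}{9} + \frac{1 \frac{1}{-2}}{9} = - \frac{5}{9} + \frac{1 \left(- \frac{1}{2}\right)}{9} = - \frac{5}{9} + \frac{1}{9} \left(- \frac{1}{2}\right) = - \frac{5}{9} - \frac{1}{18} = - \frac{11}{18} \approx -0.61111$)
$X{\left(p \right)} = -5 + 2 p$ ($X{\left(p \right)} = \left(-5 + p\right) + p = -5 + 2 p$)
$G = 6$ ($G = - (-6 + \left(6 - 6\right)^{2}) = - (-6 + 0^{2}) = - (-6 + 0) = \left(-1\right) \left(-6\right) = 6$)
$\left(G + X{\left(I \right)}\right)^{2} = \left(6 + \left(-5 + 2 \left(- \frac{11}{18}\right)\right)\right)^{2} = \left(6 - \frac{56}{9}\right)^{2} = \left(- \frac{2}{9}\right)^{2} = \frac{4}{81}$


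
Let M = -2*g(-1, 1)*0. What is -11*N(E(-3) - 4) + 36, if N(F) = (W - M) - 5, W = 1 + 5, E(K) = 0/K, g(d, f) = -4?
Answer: 25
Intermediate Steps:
M = 0 (M = -2*(-4)*0 = 8*0 = 0)
E(K) = 0
W = 6
N(F) = 1 (N(F) = (6 - 1*0) - 5 = (6 + 0) - 5 = 6 - 5 = 1)
-11*N(E(-3) - 4) + 36 = -11*1 + 36 = -11 + 36 = 25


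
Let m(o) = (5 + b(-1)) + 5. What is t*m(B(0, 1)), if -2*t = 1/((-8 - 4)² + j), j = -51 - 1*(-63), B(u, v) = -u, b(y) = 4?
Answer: -7/156 ≈ -0.044872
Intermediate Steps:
j = 12 (j = -51 + 63 = 12)
m(o) = 14 (m(o) = (5 + 4) + 5 = 9 + 5 = 14)
t = -1/312 (t = -1/(2*((-8 - 4)² + 12)) = -1/(2*((-12)² + 12)) = -1/(2*(144 + 12)) = -½/156 = -½*1/156 = -1/312 ≈ -0.0032051)
t*m(B(0, 1)) = -1/312*14 = -7/156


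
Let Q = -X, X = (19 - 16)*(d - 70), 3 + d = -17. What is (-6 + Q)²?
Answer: 69696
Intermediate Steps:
d = -20 (d = -3 - 17 = -20)
X = -270 (X = (19 - 16)*(-20 - 70) = 3*(-90) = -270)
Q = 270 (Q = -1*(-270) = 270)
(-6 + Q)² = (-6 + 270)² = 264² = 69696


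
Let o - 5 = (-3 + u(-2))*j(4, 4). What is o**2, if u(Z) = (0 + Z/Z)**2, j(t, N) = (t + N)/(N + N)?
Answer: 9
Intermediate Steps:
j(t, N) = (N + t)/(2*N) (j(t, N) = (N + t)/((2*N)) = (N + t)*(1/(2*N)) = (N + t)/(2*N))
u(Z) = 1 (u(Z) = (0 + 1)**2 = 1**2 = 1)
o = 3 (o = 5 + (-3 + 1)*((1/2)*(4 + 4)/4) = 5 - 8/4 = 5 - 2*1 = 5 - 2 = 3)
o**2 = 3**2 = 9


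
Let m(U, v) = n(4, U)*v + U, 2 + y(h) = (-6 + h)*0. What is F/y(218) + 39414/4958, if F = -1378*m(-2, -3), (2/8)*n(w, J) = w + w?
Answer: -167367331/2479 ≈ -67514.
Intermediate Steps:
y(h) = -2 (y(h) = -2 + (-6 + h)*0 = -2 + 0 = -2)
n(w, J) = 8*w (n(w, J) = 4*(w + w) = 4*(2*w) = 8*w)
m(U, v) = U + 32*v (m(U, v) = (8*4)*v + U = 32*v + U = U + 32*v)
F = 135044 (F = -1378*(-2 + 32*(-3)) = -1378*(-2 - 96) = -1378*(-98) = 135044)
F/y(218) + 39414/4958 = 135044/(-2) + 39414/4958 = 135044*(-1/2) + 39414*(1/4958) = -67522 + 19707/2479 = -167367331/2479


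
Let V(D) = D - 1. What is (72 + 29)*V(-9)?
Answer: -1010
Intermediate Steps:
V(D) = -1 + D
(72 + 29)*V(-9) = (72 + 29)*(-1 - 9) = 101*(-10) = -1010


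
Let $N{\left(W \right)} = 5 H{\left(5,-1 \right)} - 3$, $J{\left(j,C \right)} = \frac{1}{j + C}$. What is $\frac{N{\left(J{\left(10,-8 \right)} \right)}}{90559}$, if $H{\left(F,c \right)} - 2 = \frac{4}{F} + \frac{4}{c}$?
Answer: $- \frac{9}{90559} \approx -9.9383 \cdot 10^{-5}$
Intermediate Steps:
$H{\left(F,c \right)} = 2 + \frac{4}{F} + \frac{4}{c}$ ($H{\left(F,c \right)} = 2 + \left(\frac{4}{F} + \frac{4}{c}\right) = 2 + \frac{4}{F} + \frac{4}{c}$)
$J{\left(j,C \right)} = \frac{1}{C + j}$
$N{\left(W \right)} = -9$ ($N{\left(W \right)} = 5 \left(2 + \frac{4}{5} + \frac{4}{-1}\right) - 3 = 5 \left(2 + 4 \cdot \frac{1}{5} + 4 \left(-1\right)\right) - 3 = 5 \left(2 + \frac{4}{5} - 4\right) - 3 = 5 \left(- \frac{6}{5}\right) - 3 = -6 - 3 = -9$)
$\frac{N{\left(J{\left(10,-8 \right)} \right)}}{90559} = - \frac{9}{90559}$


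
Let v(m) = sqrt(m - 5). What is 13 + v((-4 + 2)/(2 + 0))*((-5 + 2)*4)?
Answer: 13 - 12*I*sqrt(6) ≈ 13.0 - 29.394*I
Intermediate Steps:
v(m) = sqrt(-5 + m)
13 + v((-4 + 2)/(2 + 0))*((-5 + 2)*4) = 13 + sqrt(-5 + (-4 + 2)/(2 + 0))*((-5 + 2)*4) = 13 + sqrt(-5 - 2/2)*(-3*4) = 13 + sqrt(-5 - 2*1/2)*(-12) = 13 + sqrt(-5 - 1)*(-12) = 13 + sqrt(-6)*(-12) = 13 + (I*sqrt(6))*(-12) = 13 - 12*I*sqrt(6)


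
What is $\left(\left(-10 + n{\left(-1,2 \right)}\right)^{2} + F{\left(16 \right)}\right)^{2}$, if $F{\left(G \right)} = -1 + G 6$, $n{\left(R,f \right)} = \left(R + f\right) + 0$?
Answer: $30976$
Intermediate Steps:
$n{\left(R,f \right)} = R + f$
$F{\left(G \right)} = -1 + 6 G$
$\left(\left(-10 + n{\left(-1,2 \right)}\right)^{2} + F{\left(16 \right)}\right)^{2} = \left(\left(-10 + \left(-1 + 2\right)\right)^{2} + \left(-1 + 6 \cdot 16\right)\right)^{2} = \left(\left(-10 + 1\right)^{2} + \left(-1 + 96\right)\right)^{2} = \left(\left(-9\right)^{2} + 95\right)^{2} = \left(81 + 95\right)^{2} = 176^{2} = 30976$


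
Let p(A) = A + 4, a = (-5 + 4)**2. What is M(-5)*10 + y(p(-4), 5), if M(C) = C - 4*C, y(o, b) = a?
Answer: 151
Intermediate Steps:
a = 1 (a = (-1)**2 = 1)
p(A) = 4 + A
y(o, b) = 1
M(C) = -3*C
M(-5)*10 + y(p(-4), 5) = -3*(-5)*10 + 1 = 15*10 + 1 = 150 + 1 = 151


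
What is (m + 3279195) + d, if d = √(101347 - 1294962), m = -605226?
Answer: 2673969 + I*√1193615 ≈ 2.674e+6 + 1092.5*I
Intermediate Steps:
d = I*√1193615 (d = √(-1193615) = I*√1193615 ≈ 1092.5*I)
(m + 3279195) + d = (-605226 + 3279195) + I*√1193615 = 2673969 + I*√1193615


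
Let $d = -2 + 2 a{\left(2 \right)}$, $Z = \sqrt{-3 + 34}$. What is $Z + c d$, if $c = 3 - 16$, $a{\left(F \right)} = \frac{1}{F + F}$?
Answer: $\frac{39}{2} + \sqrt{31} \approx 25.068$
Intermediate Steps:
$Z = \sqrt{31} \approx 5.5678$
$a{\left(F \right)} = \frac{1}{2 F}$
$d = - \frac{3}{2}$ ($d = -2 + 2 \frac{1}{2 \cdot 2} = -2 + 2 \cdot \frac{1}{2} \cdot \frac{1}{2} = -2 + 2 \cdot \frac{1}{4} = -2 + \frac{1}{2} = - \frac{3}{2} \approx -1.5$)
$c = -13$ ($c = 3 - 16 = -13$)
$Z + c d = \sqrt{31} - - \frac{39}{2} = \sqrt{31} + \frac{39}{2} = \frac{39}{2} + \sqrt{31}$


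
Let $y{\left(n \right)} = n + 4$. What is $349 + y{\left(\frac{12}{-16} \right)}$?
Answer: $\frac{1409}{4} \approx 352.25$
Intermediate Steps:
$y{\left(n \right)} = 4 + n$
$349 + y{\left(\frac{12}{-16} \right)} = 349 + \left(4 + \frac{12}{-16}\right) = 349 + \left(4 + 12 \left(- \frac{1}{16}\right)\right) = 349 + \left(4 - \frac{3}{4}\right) = 349 + \frac{13}{4} = \frac{1409}{4}$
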